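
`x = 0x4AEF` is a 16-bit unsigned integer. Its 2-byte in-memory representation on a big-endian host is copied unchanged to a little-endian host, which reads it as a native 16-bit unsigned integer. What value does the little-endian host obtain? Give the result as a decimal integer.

61258

Stored big-endian, the bytes at ascending addresses are 4A EF.
Read back as little-endian, the first byte is least significant, giving 0xEF4A.
0xEF4A = 61258.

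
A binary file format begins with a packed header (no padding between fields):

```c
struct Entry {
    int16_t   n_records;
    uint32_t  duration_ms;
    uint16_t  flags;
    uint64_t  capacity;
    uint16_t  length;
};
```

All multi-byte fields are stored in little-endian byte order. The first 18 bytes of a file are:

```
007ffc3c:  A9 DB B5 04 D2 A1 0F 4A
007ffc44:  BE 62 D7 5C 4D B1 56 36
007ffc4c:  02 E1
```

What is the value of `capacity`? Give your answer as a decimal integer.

`capacity` follows `n_records` (2 B), `duration_ms` (4 B), `flags` (2 B), so it starts at offset 2 + 4 + 2 = 8 and occupies 8 bytes.
Bytes at offsets 8..15: BE 62 D7 5C 4D B1 56 36.
Little-endian: lowest address holds the least-significant byte.
Reassemble most-significant byte first: 36 56 B1 4D 5C D7 62 BE → 0x3656B14D5CD762BE.
0x3656B14D5CD762BE = 3915511871873442494.

3915511871873442494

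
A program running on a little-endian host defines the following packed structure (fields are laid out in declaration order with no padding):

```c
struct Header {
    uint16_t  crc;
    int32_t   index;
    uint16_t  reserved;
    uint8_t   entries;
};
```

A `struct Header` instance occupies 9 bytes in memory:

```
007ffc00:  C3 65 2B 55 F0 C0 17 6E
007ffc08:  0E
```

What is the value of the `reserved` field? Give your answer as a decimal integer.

`reserved` follows `crc` (2 B), `index` (4 B), so it starts at offset 2 + 4 = 6 and occupies 2 bytes.
Bytes at offsets 6..7: 17 6E.
Little-endian: lowest address holds the least-significant byte.
Reassemble most-significant byte first: 6E 17 → 0x6E17.
0x6E17 = 28183.

28183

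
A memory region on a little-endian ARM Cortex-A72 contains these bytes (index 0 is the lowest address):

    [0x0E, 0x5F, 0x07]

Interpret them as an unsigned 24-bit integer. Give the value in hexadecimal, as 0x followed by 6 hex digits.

Little-endian stores the least-significant byte at the lowest address.
Reassemble most-significant byte first: 07 5F 0E → 0x075F0E.

0x075F0E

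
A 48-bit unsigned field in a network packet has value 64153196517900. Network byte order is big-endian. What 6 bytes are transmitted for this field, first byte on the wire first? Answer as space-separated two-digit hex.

64153196517900 in hexadecimal, padded to 48 bits, is 0x3A58D47D5A0C.
Split into bytes (most-significant first): 3A 58 D4 7D 5A 0C.
In big-endian order the high byte comes first in memory.
So the memory order matches the most-significant-first order: 3A 58 D4 7D 5A 0C.

3A 58 D4 7D 5A 0C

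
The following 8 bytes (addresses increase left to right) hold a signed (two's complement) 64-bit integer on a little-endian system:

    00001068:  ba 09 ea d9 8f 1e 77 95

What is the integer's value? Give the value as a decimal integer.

In little-endian order the low byte comes first in memory.
Reassemble most-significant byte first: 95 77 1E 8F D9 EA 09 BA → 0x95771E8FD9EA09BA.
Top bit is set, so as a signed 64-bit value this is 0x95771E8FD9EA09BA − 2^64 = -7676633436644570694.

-7676633436644570694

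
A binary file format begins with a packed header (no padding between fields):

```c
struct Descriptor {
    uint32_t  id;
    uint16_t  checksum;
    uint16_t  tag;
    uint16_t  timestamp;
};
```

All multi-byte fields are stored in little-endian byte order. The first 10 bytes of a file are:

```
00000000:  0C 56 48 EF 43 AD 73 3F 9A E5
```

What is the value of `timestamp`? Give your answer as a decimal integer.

58778

`timestamp` follows `id` (4 B), `checksum` (2 B), `tag` (2 B), so it starts at offset 4 + 2 + 2 = 8 and occupies 2 bytes.
Bytes at offsets 8..9: 9A E5.
In little-endian order the low byte comes first in memory.
Reassemble most-significant byte first: E5 9A → 0xE59A.
0xE59A = 58778.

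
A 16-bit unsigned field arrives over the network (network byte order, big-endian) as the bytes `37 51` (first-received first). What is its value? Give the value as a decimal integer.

Big-endian: lowest address holds the most-significant byte.
The bytes are already most-significant first: 0x3751.
0x3751 = 14161.

14161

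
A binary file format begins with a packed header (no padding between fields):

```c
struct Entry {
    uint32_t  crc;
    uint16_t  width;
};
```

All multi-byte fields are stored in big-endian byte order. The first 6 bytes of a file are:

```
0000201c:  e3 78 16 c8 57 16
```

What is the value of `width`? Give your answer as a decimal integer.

`width` follows `crc` (4 bytes), so it starts at byte offset 4 and occupies 2 bytes.
Bytes at offsets 4..5: 57 16.
Big-endian: lowest address holds the most-significant byte.
The bytes are already most-significant first: 0x5716.
0x5716 = 22294.

22294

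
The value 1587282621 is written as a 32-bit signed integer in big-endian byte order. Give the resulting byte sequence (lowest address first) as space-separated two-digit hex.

5E 9C 02 BD

1587282621 in hexadecimal, padded to 32 bits, is 0x5E9C02BD.
Split into bytes (most-significant first): 5E 9C 02 BD.
In big-endian order the high byte comes first in memory.
So the memory order matches the most-significant-first order: 5E 9C 02 BD.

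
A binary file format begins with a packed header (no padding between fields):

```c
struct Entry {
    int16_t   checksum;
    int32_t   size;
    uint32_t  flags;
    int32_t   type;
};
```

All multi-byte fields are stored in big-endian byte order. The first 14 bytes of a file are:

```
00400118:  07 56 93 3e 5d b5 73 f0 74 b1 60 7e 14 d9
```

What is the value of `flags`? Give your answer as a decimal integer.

1945138353

`flags` follows `checksum` (2 B), `size` (4 B), so it starts at offset 2 + 4 = 6 and occupies 4 bytes.
Bytes at offsets 6..9: 73 F0 74 B1.
In big-endian order the high byte comes first in memory.
The bytes are already most-significant first: 0x73F074B1.
0x73F074B1 = 1945138353.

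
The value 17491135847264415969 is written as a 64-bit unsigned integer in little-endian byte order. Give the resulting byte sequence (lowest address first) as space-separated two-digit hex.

17491135847264415969 in hexadecimal, padded to 64 bits, is 0xF2BCFF618E4BF0E1.
Split into bytes (most-significant first): F2 BC FF 61 8E 4B F0 E1.
Little-endian: lowest address holds the least-significant byte.
So at ascending addresses the bytes are E1 F0 4B 8E 61 FF BC F2.

E1 F0 4B 8E 61 FF BC F2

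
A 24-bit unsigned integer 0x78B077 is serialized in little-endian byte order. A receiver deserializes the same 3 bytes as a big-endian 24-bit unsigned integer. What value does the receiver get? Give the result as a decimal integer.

7843960

Stored little-endian, the bytes at ascending addresses are 77 B0 78.
Read back as big-endian, the last byte is least significant, giving 0x77B078.
0x77B078 = 7843960.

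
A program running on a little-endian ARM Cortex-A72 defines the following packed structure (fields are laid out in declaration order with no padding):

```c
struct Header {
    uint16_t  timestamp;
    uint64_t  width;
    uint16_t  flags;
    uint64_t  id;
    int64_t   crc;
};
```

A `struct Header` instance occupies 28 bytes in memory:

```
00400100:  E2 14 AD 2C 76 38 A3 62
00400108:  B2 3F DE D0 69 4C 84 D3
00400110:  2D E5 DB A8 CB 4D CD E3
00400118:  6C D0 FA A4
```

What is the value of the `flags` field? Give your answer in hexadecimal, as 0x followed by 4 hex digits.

0xD0DE

`flags` follows `timestamp` (2 B), `width` (8 B), so it starts at offset 2 + 8 = 10 and occupies 2 bytes.
Bytes at offsets 10..11: DE D0.
Little-endian: lowest address holds the least-significant byte.
Reassemble most-significant byte first: D0 DE → 0xD0DE.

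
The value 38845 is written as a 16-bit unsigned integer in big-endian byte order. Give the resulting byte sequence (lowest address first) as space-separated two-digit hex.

97 BD

38845 in hexadecimal, padded to 16 bits, is 0x97BD.
Split into bytes (most-significant first): 97 BD.
Big-endian stores the most-significant byte at the lowest address.
So the memory order matches the most-significant-first order: 97 BD.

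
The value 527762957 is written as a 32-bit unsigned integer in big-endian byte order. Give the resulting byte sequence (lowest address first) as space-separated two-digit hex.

527762957 in hexadecimal, padded to 32 bits, is 0x1F75060D.
Split into bytes (most-significant first): 1F 75 06 0D.
Big-endian: lowest address holds the most-significant byte.
So the memory order matches the most-significant-first order: 1F 75 06 0D.

1F 75 06 0D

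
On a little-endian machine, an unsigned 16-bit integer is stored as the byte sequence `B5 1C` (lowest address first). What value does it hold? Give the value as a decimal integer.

7349

Little-endian: lowest address holds the least-significant byte.
Reassemble most-significant byte first: 1C B5 → 0x1CB5.
0x1CB5 = 7349.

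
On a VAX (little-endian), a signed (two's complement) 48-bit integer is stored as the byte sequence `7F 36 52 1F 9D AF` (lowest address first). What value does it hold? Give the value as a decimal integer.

-88385606502785

In little-endian order the low byte comes first in memory.
Reassemble most-significant byte first: AF 9D 1F 52 36 7F → 0xAF9D1F52367F.
Top bit is set, so as a signed 48-bit value this is 0xAF9D1F52367F − 2^48 = -88385606502785.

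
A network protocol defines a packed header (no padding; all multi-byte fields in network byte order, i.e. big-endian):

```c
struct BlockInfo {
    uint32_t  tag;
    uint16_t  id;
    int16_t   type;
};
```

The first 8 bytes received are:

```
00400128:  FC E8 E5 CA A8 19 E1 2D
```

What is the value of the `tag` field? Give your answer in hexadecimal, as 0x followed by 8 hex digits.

`tag` is the first field, at byte offset 0, occupying 4 bytes.
Bytes at offsets 0..3: FC E8 E5 CA.
Big-endian stores the most-significant byte at the lowest address.
The bytes are already most-significant first: 0xFCE8E5CA.

0xFCE8E5CA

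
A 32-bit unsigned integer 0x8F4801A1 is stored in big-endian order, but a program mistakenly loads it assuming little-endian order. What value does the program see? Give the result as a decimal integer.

Stored big-endian, the bytes at ascending addresses are 8F 48 01 A1.
Read back as little-endian, the first byte is least significant, giving 0xA101488F.
0xA101488F = 2701215887.

2701215887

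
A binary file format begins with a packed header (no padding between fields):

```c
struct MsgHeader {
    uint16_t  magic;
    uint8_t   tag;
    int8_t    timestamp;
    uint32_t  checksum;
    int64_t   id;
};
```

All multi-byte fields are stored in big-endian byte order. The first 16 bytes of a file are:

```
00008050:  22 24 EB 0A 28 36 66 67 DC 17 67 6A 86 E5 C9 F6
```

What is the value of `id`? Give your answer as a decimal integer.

`id` follows `magic` (2 B), `tag` (1 B), `timestamp` (1 B), `checksum` (4 B), so it starts at offset 2 + 1 + 1 + 4 = 8 and occupies 8 bytes.
Bytes at offsets 8..15: DC 17 67 6A 86 E5 C9 F6.
Big-endian: lowest address holds the most-significant byte.
The bytes are already most-significant first: 0xDC17676A86E5C9F6.
Top bit is set, so as a signed 64-bit value this is 0xDC17676A86E5C9F6 − 2^64 = -2587485753673659914.

-2587485753673659914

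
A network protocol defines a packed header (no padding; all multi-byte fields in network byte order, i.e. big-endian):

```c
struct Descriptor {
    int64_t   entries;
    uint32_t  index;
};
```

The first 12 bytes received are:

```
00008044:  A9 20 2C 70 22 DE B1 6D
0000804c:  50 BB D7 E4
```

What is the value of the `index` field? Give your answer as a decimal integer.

`index` follows `entries` (8 bytes), so it starts at byte offset 8 and occupies 4 bytes.
Bytes at offsets 8..11: 50 BB D7 E4.
Big-endian: lowest address holds the most-significant byte.
The bytes are already most-significant first: 0x50BBD7E4.
0x50BBD7E4 = 1354487780.

1354487780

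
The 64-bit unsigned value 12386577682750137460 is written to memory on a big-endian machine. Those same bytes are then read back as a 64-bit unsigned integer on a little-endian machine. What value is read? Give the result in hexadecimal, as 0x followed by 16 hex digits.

12386577682750137460 in 64-bit hexadecimal is 0xABE5F6C68B1A6474.
Stored big-endian, the bytes at ascending addresses are AB E5 F6 C6 8B 1A 64 74.
Read back as little-endian, the first byte is least significant, giving 0x74641A8BC6F6E5AB.

0x74641A8BC6F6E5AB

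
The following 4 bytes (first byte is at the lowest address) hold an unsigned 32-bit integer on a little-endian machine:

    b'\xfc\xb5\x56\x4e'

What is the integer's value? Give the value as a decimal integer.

1314305532

Little-endian: lowest address holds the least-significant byte.
Reassemble most-significant byte first: 4E 56 B5 FC → 0x4E56B5FC.
0x4E56B5FC = 1314305532.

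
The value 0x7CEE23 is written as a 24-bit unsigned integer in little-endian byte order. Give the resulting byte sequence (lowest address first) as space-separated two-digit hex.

23 EE 7C

Split into bytes (most-significant first): 7C EE 23.
In little-endian order the low byte comes first in memory.
So at ascending addresses the bytes are 23 EE 7C.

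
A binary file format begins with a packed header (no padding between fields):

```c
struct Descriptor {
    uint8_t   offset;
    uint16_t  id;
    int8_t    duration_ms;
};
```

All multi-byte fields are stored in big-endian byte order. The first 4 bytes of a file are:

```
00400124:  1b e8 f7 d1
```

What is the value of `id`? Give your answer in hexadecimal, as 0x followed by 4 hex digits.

0xE8F7

`id` follows `offset` (1 byte), so it starts at byte offset 1 and occupies 2 bytes.
Bytes at offsets 1..2: E8 F7.
In big-endian order the high byte comes first in memory.
The bytes are already most-significant first: 0xE8F7.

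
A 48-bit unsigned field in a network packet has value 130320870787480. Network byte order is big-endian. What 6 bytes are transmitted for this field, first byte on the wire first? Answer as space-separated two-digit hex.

130320870787480 in hexadecimal, padded to 48 bits, is 0x7686B135C998.
Split into bytes (most-significant first): 76 86 B1 35 C9 98.
Big-endian: lowest address holds the most-significant byte.
So the memory order matches the most-significant-first order: 76 86 B1 35 C9 98.

76 86 B1 35 C9 98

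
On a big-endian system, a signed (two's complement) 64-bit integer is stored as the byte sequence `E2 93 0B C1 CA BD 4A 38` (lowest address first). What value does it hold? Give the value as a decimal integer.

-2120338072603375048

In big-endian order the high byte comes first in memory.
The bytes are already most-significant first: 0xE2930BC1CABD4A38.
Top bit is set, so as a signed 64-bit value this is 0xE2930BC1CABD4A38 − 2^64 = -2120338072603375048.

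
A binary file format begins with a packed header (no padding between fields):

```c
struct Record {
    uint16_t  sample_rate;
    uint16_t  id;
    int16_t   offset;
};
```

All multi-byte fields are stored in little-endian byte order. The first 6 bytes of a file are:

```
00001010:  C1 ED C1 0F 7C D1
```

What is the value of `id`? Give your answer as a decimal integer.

`id` follows `sample_rate` (2 bytes), so it starts at byte offset 2 and occupies 2 bytes.
Bytes at offsets 2..3: C1 0F.
Little-endian stores the least-significant byte at the lowest address.
Reassemble most-significant byte first: 0F C1 → 0x0FC1.
0x0FC1 = 4033.

4033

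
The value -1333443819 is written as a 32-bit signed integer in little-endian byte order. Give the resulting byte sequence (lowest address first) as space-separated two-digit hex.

Two's complement of -1333443819 in 32 bits: 1333443819 = 0x4F7ABCEB; invert → 0xB0854314; add 1 → 0xB0854315.
Split into bytes (most-significant first): B0 85 43 15.
Little-endian stores the least-significant byte at the lowest address.
So at ascending addresses the bytes are 15 43 85 B0.

15 43 85 B0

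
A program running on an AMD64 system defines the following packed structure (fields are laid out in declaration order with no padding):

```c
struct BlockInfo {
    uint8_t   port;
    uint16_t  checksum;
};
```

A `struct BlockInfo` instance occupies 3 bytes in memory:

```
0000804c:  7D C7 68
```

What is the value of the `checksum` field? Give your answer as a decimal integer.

26823

`checksum` follows `port` (1 byte), so it starts at byte offset 1 and occupies 2 bytes.
Bytes at offsets 1..2: C7 68.
Little-endian stores the least-significant byte at the lowest address.
Reassemble most-significant byte first: 68 C7 → 0x68C7.
0x68C7 = 26823.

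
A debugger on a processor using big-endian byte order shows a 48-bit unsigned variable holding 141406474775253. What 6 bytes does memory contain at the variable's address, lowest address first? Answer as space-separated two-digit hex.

80 9B C2 B2 AA D5

141406474775253 in hexadecimal, padded to 48 bits, is 0x809BC2B2AAD5.
Split into bytes (most-significant first): 80 9B C2 B2 AA D5.
In big-endian order the high byte comes first in memory.
So the memory order matches the most-significant-first order: 80 9B C2 B2 AA D5.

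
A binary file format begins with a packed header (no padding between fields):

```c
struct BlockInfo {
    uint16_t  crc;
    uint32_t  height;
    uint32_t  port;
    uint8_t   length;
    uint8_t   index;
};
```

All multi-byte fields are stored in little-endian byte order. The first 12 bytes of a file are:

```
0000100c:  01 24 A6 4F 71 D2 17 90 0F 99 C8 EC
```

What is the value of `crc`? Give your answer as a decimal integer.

`crc` is the first field, at byte offset 0, occupying 2 bytes.
Bytes at offsets 0..1: 01 24.
Little-endian: lowest address holds the least-significant byte.
Reassemble most-significant byte first: 24 01 → 0x2401.
0x2401 = 9217.

9217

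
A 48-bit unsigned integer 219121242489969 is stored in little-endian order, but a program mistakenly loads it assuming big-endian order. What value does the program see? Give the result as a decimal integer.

124540397243079

219121242489969 in 48-bit hexadecimal is 0xC74A23D24471.
Stored little-endian, the bytes at ascending addresses are 71 44 D2 23 4A C7.
Read back as big-endian, the last byte is least significant, giving 0x7144D2234AC7.
0x7144D2234AC7 = 124540397243079.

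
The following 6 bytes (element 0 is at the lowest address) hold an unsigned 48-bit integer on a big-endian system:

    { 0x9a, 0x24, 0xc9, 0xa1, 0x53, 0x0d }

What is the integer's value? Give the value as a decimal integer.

Big-endian stores the most-significant byte at the lowest address.
The bytes are already most-significant first: 0x9A24C9A1530D.
0x9A24C9A1530D = 169482792293133.

169482792293133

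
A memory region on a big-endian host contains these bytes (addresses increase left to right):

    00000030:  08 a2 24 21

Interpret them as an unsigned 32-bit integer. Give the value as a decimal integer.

144843809

In big-endian order the high byte comes first in memory.
The bytes are already most-significant first: 0x08A22421.
0x08A22421 = 144843809.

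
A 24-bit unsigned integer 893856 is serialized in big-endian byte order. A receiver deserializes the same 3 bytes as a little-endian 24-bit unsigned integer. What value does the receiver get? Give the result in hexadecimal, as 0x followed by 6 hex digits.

0xA0A30D

893856 in 24-bit hexadecimal is 0x0DA3A0.
Stored big-endian, the bytes at ascending addresses are 0D A3 A0.
Read back as little-endian, the first byte is least significant, giving 0xA0A30D.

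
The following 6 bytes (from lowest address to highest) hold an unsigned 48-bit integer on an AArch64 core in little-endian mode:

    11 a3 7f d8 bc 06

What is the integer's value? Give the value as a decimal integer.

7408155861777

Little-endian: lowest address holds the least-significant byte.
Reassemble most-significant byte first: 06 BC D8 7F A3 11 → 0x06BCD87FA311.
0x06BCD87FA311 = 7408155861777.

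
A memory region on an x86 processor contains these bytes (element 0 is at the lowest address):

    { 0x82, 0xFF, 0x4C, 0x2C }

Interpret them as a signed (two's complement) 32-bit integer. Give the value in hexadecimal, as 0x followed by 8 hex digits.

0x2C4CFF82

Little-endian stores the least-significant byte at the lowest address.
Reassemble most-significant byte first: 2C 4C FF 82 → 0x2C4CFF82.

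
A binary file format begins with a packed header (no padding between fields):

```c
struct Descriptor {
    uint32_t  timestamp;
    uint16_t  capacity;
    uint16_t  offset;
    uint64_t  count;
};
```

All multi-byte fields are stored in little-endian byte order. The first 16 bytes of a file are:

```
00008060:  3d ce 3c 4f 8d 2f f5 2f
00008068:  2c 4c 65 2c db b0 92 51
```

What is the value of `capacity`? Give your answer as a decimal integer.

12173

`capacity` follows `timestamp` (4 bytes), so it starts at byte offset 4 and occupies 2 bytes.
Bytes at offsets 4..5: 8D 2F.
In little-endian order the low byte comes first in memory.
Reassemble most-significant byte first: 2F 8D → 0x2F8D.
0x2F8D = 12173.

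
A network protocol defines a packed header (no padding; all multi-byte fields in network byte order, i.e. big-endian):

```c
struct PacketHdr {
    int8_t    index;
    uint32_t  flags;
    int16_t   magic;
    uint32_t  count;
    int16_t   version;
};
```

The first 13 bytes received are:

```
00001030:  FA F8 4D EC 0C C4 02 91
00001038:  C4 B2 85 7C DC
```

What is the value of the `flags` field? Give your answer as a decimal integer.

4165856268

`flags` follows `index` (1 byte), so it starts at byte offset 1 and occupies 4 bytes.
Bytes at offsets 1..4: F8 4D EC 0C.
Big-endian stores the most-significant byte at the lowest address.
The bytes are already most-significant first: 0xF84DEC0C.
0xF84DEC0C = 4165856268.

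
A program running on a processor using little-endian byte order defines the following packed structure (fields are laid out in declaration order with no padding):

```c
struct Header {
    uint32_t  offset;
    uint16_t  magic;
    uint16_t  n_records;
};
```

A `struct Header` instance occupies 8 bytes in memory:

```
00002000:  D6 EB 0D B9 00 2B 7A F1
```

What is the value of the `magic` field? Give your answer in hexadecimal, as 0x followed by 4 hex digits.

`magic` follows `offset` (4 bytes), so it starts at byte offset 4 and occupies 2 bytes.
Bytes at offsets 4..5: 00 2B.
In little-endian order the low byte comes first in memory.
Reassemble most-significant byte first: 2B 00 → 0x2B00.

0x2B00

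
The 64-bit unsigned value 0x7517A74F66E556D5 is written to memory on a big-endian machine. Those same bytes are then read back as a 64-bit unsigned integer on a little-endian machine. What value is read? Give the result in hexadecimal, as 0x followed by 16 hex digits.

Stored big-endian, the bytes at ascending addresses are 75 17 A7 4F 66 E5 56 D5.
Read back as little-endian, the first byte is least significant, giving 0xD556E5664FA71775.

0xD556E5664FA71775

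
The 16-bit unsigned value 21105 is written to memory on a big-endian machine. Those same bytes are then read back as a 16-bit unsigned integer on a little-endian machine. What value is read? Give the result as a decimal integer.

29010

21105 in 16-bit hexadecimal is 0x5271.
Stored big-endian, the bytes at ascending addresses are 52 71.
Read back as little-endian, the first byte is least significant, giving 0x7152.
0x7152 = 29010.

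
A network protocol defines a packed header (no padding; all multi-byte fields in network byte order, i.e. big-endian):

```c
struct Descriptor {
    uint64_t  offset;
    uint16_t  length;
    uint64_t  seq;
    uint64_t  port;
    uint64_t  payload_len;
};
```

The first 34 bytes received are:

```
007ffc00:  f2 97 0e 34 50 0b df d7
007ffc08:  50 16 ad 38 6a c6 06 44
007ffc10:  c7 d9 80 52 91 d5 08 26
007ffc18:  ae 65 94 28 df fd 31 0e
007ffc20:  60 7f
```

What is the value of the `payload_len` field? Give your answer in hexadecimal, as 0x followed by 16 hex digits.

0x9428DFFD310E607F

`payload_len` follows `offset` (8 B), `length` (2 B), `seq` (8 B), `port` (8 B), so it starts at offset 8 + 2 + 8 + 8 = 26 and occupies 8 bytes.
Bytes at offsets 26..33: 94 28 DF FD 31 0E 60 7F.
Big-endian: lowest address holds the most-significant byte.
The bytes are already most-significant first: 0x9428DFFD310E607F.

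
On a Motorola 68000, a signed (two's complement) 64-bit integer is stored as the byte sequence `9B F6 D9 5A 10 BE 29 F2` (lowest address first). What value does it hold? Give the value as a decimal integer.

Big-endian stores the most-significant byte at the lowest address.
The bytes are already most-significant first: 0x9BF6D95A10BE29F2.
Top bit is set, so as a signed 64-bit value this is 0x9BF6D95A10BE29F2 − 2^64 = -7208335172708718094.

-7208335172708718094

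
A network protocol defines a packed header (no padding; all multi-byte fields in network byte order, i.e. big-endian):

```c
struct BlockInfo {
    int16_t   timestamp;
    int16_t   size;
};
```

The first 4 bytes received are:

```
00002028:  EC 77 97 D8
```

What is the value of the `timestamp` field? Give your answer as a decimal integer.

`timestamp` is the first field, at byte offset 0, occupying 2 bytes.
Bytes at offsets 0..1: EC 77.
Big-endian: lowest address holds the most-significant byte.
The bytes are already most-significant first: 0xEC77.
Top bit is set, so as a signed 16-bit value this is 0xEC77 − 2^16 = -5001.

-5001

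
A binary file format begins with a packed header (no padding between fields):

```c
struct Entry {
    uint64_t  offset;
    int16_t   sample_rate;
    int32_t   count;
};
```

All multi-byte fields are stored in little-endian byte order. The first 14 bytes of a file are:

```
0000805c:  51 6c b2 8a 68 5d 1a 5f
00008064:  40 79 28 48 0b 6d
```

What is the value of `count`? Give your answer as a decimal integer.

1829455912

`count` follows `offset` (8 B), `sample_rate` (2 B), so it starts at offset 8 + 2 = 10 and occupies 4 bytes.
Bytes at offsets 10..13: 28 48 0B 6D.
Little-endian stores the least-significant byte at the lowest address.
Reassemble most-significant byte first: 6D 0B 48 28 → 0x6D0B4828.
0x6D0B4828 = 1829455912.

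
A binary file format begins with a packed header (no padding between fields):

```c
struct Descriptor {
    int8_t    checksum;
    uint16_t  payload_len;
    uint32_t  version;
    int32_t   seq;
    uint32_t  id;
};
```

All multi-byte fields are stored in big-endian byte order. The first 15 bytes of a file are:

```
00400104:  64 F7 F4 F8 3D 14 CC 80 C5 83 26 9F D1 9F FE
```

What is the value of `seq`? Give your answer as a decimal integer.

`seq` follows `checksum` (1 B), `payload_len` (2 B), `version` (4 B), so it starts at offset 1 + 2 + 4 = 7 and occupies 4 bytes.
Bytes at offsets 7..10: 80 C5 83 26.
Big-endian stores the most-significant byte at the lowest address.
The bytes are already most-significant first: 0x80C58326.
Top bit is set, so as a signed 32-bit value this is 0x80C58326 − 2^32 = -2134539482.

-2134539482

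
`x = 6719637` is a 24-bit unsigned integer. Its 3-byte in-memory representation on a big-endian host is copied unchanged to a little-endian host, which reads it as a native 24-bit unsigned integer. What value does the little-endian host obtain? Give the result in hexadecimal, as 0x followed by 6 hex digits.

6719637 in 24-bit hexadecimal is 0x668895.
Stored big-endian, the bytes at ascending addresses are 66 88 95.
Read back as little-endian, the first byte is least significant, giving 0x958866.

0x958866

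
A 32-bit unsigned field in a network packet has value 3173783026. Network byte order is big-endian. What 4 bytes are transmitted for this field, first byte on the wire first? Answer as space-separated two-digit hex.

3173783026 in hexadecimal, padded to 32 bits, is 0xBD2C15F2.
Split into bytes (most-significant first): BD 2C 15 F2.
In big-endian order the high byte comes first in memory.
So the memory order matches the most-significant-first order: BD 2C 15 F2.

BD 2C 15 F2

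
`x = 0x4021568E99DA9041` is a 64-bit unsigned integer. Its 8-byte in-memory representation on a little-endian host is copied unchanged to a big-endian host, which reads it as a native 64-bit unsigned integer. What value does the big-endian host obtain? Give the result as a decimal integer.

4724516362164511040

Stored little-endian, the bytes at ascending addresses are 41 90 DA 99 8E 56 21 40.
Read back as big-endian, the last byte is least significant, giving 0x4190DA998E562140.
0x4190DA998E562140 = 4724516362164511040.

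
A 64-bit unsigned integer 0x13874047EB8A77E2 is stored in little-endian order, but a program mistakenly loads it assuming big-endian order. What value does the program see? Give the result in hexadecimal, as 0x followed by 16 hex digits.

0xE2778AEB47408713

Stored little-endian, the bytes at ascending addresses are E2 77 8A EB 47 40 87 13.
Read back as big-endian, the last byte is least significant, giving 0xE2778AEB47408713.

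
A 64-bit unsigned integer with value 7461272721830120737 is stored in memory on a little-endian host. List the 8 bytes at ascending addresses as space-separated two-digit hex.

21 0D FF 4C 02 C4 8B 67

7461272721830120737 in hexadecimal, padded to 64 bits, is 0x678BC4024CFF0D21.
Split into bytes (most-significant first): 67 8B C4 02 4C FF 0D 21.
Little-endian: lowest address holds the least-significant byte.
So at ascending addresses the bytes are 21 0D FF 4C 02 C4 8B 67.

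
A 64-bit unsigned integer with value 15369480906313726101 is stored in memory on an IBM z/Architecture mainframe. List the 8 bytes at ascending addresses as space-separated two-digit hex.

15369480906313726101 in hexadecimal, padded to 64 bits, is 0xD54B5D740AFA7895.
Split into bytes (most-significant first): D5 4B 5D 74 0A FA 78 95.
Big-endian: lowest address holds the most-significant byte.
So the memory order matches the most-significant-first order: D5 4B 5D 74 0A FA 78 95.

D5 4B 5D 74 0A FA 78 95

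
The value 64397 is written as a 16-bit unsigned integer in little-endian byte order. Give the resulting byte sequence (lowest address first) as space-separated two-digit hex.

64397 in hexadecimal, padded to 16 bits, is 0xFB8D.
Split into bytes (most-significant first): FB 8D.
In little-endian order the low byte comes first in memory.
So at ascending addresses the bytes are 8D FB.

8D FB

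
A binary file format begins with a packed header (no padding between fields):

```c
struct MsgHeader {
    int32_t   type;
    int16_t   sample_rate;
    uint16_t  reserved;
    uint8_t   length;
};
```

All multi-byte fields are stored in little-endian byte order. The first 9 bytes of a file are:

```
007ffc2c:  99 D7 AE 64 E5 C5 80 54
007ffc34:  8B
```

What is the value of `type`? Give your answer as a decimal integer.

1689180057

`type` is the first field, at byte offset 0, occupying 4 bytes.
Bytes at offsets 0..3: 99 D7 AE 64.
In little-endian order the low byte comes first in memory.
Reassemble most-significant byte first: 64 AE D7 99 → 0x64AED799.
0x64AED799 = 1689180057.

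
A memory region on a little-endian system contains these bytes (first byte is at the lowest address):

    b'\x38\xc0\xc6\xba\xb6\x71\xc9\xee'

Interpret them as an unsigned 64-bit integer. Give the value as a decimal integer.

In little-endian order the low byte comes first in memory.
Reassemble most-significant byte first: EE C9 71 B6 BA C6 C0 38 → 0xEEC971B6BAC6C038.
0xEEC971B6BAC6C038 = 17206408880977264696.

17206408880977264696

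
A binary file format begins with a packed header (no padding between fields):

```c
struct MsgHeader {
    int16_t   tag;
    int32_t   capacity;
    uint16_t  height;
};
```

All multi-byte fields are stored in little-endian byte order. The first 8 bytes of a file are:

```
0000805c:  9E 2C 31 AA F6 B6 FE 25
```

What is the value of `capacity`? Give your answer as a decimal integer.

-1225348559

`capacity` follows `tag` (2 bytes), so it starts at byte offset 2 and occupies 4 bytes.
Bytes at offsets 2..5: 31 AA F6 B6.
Little-endian: lowest address holds the least-significant byte.
Reassemble most-significant byte first: B6 F6 AA 31 → 0xB6F6AA31.
Top bit is set, so as a signed 32-bit value this is 0xB6F6AA31 − 2^32 = -1225348559.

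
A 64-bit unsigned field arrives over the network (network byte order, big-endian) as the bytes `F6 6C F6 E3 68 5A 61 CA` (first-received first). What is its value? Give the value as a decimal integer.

17756838887383785930

In big-endian order the high byte comes first in memory.
The bytes are already most-significant first: 0xF66CF6E3685A61CA.
0xF66CF6E3685A61CA = 17756838887383785930.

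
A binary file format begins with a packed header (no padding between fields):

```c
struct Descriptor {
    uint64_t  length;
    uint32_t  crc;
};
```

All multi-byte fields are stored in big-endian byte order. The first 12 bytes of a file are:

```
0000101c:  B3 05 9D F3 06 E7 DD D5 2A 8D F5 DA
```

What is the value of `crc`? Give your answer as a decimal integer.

713946586

`crc` follows `length` (8 bytes), so it starts at byte offset 8 and occupies 4 bytes.
Bytes at offsets 8..11: 2A 8D F5 DA.
In big-endian order the high byte comes first in memory.
The bytes are already most-significant first: 0x2A8DF5DA.
0x2A8DF5DA = 713946586.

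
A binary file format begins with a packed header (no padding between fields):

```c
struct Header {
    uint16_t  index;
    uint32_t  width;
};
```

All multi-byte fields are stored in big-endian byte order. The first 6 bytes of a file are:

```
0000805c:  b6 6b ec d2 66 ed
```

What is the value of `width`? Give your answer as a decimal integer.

3973211885

`width` follows `index` (2 bytes), so it starts at byte offset 2 and occupies 4 bytes.
Bytes at offsets 2..5: EC D2 66 ED.
Big-endian: lowest address holds the most-significant byte.
The bytes are already most-significant first: 0xECD266ED.
0xECD266ED = 3973211885.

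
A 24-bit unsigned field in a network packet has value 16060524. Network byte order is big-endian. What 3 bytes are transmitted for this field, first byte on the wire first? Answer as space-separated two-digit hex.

F5 10 6C

16060524 in hexadecimal, padded to 24 bits, is 0xF5106C.
Split into bytes (most-significant first): F5 10 6C.
In big-endian order the high byte comes first in memory.
So the memory order matches the most-significant-first order: F5 10 6C.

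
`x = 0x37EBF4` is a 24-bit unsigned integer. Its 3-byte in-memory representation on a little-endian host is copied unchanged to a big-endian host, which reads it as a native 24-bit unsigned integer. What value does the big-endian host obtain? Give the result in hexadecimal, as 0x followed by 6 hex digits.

Stored little-endian, the bytes at ascending addresses are F4 EB 37.
Read back as big-endian, the last byte is least significant, giving 0xF4EB37.

0xF4EB37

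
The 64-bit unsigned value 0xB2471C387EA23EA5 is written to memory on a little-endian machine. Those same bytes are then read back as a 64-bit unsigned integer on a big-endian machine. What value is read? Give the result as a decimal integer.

11907133127805126578

Stored little-endian, the bytes at ascending addresses are A5 3E A2 7E 38 1C 47 B2.
Read back as big-endian, the last byte is least significant, giving 0xA53EA27E381C47B2.
0xA53EA27E381C47B2 = 11907133127805126578.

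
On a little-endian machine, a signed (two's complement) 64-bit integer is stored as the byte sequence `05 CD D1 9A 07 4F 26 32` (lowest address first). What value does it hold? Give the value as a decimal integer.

Little-endian: lowest address holds the least-significant byte.
Reassemble most-significant byte first: 32 26 4F 07 9A D1 CD 05 → 0x32264F079AD1CD05.
0x32264F079AD1CD05 = 3613662645092207877.

3613662645092207877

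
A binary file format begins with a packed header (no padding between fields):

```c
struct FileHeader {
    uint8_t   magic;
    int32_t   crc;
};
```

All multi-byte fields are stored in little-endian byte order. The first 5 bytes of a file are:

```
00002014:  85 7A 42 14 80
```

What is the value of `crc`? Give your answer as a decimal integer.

-2146155910

`crc` follows `magic` (1 byte), so it starts at byte offset 1 and occupies 4 bytes.
Bytes at offsets 1..4: 7A 42 14 80.
Little-endian stores the least-significant byte at the lowest address.
Reassemble most-significant byte first: 80 14 42 7A → 0x8014427A.
Top bit is set, so as a signed 32-bit value this is 0x8014427A − 2^32 = -2146155910.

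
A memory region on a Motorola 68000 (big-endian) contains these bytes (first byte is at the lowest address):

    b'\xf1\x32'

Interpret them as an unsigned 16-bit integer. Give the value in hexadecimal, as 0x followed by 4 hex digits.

Big-endian: lowest address holds the most-significant byte.
The bytes are already most-significant first: 0xF132.

0xF132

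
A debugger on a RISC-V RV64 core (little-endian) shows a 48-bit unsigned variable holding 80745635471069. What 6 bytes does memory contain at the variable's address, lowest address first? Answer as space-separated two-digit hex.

80745635471069 in hexadecimal, padded to 48 bits, is 0x49700EEB5EDD.
Split into bytes (most-significant first): 49 70 0E EB 5E DD.
Little-endian stores the least-significant byte at the lowest address.
So at ascending addresses the bytes are DD 5E EB 0E 70 49.

DD 5E EB 0E 70 49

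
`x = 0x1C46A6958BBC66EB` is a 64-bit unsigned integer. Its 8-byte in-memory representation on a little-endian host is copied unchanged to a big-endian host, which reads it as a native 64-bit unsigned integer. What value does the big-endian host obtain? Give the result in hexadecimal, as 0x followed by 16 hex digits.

Stored little-endian, the bytes at ascending addresses are EB 66 BC 8B 95 A6 46 1C.
Read back as big-endian, the last byte is least significant, giving 0xEB66BC8B95A6461C.

0xEB66BC8B95A6461C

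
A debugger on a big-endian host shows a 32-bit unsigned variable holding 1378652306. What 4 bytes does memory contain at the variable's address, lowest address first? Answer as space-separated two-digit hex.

52 2C 90 92

1378652306 in hexadecimal, padded to 32 bits, is 0x522C9092.
Split into bytes (most-significant first): 52 2C 90 92.
Big-endian: lowest address holds the most-significant byte.
So the memory order matches the most-significant-first order: 52 2C 90 92.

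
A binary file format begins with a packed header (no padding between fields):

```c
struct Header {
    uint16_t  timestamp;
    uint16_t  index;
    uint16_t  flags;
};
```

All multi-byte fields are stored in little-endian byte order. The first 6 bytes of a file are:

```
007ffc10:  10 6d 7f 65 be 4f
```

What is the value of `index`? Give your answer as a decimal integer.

`index` follows `timestamp` (2 bytes), so it starts at byte offset 2 and occupies 2 bytes.
Bytes at offsets 2..3: 7F 65.
In little-endian order the low byte comes first in memory.
Reassemble most-significant byte first: 65 7F → 0x657F.
0x657F = 25983.

25983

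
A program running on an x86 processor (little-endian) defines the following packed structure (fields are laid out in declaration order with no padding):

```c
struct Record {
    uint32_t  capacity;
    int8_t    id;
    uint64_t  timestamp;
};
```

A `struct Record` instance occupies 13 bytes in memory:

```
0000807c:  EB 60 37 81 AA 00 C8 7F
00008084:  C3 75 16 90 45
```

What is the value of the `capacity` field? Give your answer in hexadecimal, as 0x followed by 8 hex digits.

`capacity` is the first field, at byte offset 0, occupying 4 bytes.
Bytes at offsets 0..3: EB 60 37 81.
Little-endian stores the least-significant byte at the lowest address.
Reassemble most-significant byte first: 81 37 60 EB → 0x813760EB.

0x813760EB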